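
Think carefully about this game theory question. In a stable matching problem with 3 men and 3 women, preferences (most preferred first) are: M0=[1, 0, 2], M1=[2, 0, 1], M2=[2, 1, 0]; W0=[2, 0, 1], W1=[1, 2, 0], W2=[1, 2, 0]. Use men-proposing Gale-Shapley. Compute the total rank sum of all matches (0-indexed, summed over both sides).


Step 1: Run Gale-Shapley (men propose, women hold best offer):
  M0 proposes to W1; she accepts
  M1 proposes to W2; she accepts
  M2 proposes to W2; rejected
  M2 proposes to W1; she switches from M0
  M0 proposes to W0; she accepts
Step 2: Final matching: W0-M0, W1-M2, W2-M1
Step 3: 0-indexed ranks (man's rank of his match, then woman's): 1 + 1 + 1 + 1 + 0 + 0
Step 4: Total rank sum = 4

4


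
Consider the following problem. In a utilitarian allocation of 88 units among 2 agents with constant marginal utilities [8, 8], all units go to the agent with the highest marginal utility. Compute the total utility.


Step 1: The marginal utilities are [8, 8]
Step 2: The highest marginal utility is 8
Step 3: All 88 units go to that agent
Step 4: Total utility = 8 * 88 = 704

704


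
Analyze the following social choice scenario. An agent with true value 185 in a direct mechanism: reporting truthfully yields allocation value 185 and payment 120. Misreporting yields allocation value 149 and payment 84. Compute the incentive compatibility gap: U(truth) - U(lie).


Step 1: U(truth) = value - payment = 185 - 120 = 65
Step 2: U(lie) = allocation - payment = 149 - 84 = 65
Step 3: IC gap = 65 - 65 = 0

0


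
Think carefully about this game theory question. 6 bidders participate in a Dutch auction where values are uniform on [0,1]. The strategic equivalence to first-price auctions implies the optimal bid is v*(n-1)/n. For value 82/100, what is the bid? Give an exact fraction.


Step 1: Dutch auctions are strategically equivalent to first-price auctions
Step 2: The equilibrium bid is b(v) = v*(n-1)/n
Step 3: b = 41/50 * 5/6
Step 4: b = 41/60

41/60


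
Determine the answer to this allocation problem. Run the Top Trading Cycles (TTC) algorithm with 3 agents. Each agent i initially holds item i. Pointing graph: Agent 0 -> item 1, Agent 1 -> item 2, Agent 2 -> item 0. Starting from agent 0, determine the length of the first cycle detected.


Step 1: Trace the pointer graph from agent 0: 0 -> 1 -> 2 -> 0
Step 2: A cycle is detected when we revisit agent 0
Step 3: The cycle is: 0 -> 1 -> 2 -> 0
Step 4: Cycle length = 3

3


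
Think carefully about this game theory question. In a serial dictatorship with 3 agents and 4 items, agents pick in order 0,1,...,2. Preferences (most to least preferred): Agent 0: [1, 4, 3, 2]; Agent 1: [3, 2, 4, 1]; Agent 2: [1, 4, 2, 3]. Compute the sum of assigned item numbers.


Step 1: Agent 0 picks item 1
Step 2: Agent 1 picks item 3
Step 3: Agent 2 picks item 4
Step 4: Sum = 1 + 3 + 4 = 8

8


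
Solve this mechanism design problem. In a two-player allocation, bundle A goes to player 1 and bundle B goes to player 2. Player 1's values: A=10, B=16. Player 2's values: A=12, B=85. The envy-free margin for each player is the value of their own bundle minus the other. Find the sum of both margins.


Step 1: Player 1's margin = v1(A) - v1(B) = 10 - 16 = -6
Step 2: Player 2's margin = v2(B) - v2(A) = 85 - 12 = 73
Step 3: Total margin = -6 + 73 = 67

67


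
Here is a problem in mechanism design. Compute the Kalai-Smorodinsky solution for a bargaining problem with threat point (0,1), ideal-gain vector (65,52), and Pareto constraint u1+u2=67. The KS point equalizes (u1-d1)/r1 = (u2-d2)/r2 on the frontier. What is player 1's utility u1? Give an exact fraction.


Step 1: At the KS point, (u1-d1)/r1 = (u2-d2)/r2 = t and u1+u2 = 67
Step 2: u1 = d1 + r1*t and u2 = d2 + r2*t, so (d1 + r1*t) + (d2 + r2*t) = 67
Step 3: t = (67 - 0 - 1)/(65 + 52) = 66/117 = 22/39
Step 4: u1 = d1 + r1*t = 0 + 65 * 22/39 = 110/3
Step 5: (Check: u2 = d2 + r2*t = 91/3; u1+u2 = 110/3 + 91/3 = 67, on the frontier.)

110/3


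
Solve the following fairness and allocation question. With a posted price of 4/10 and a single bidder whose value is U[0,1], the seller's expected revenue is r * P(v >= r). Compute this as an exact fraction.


Step 1: Posted price r = 2/5, value support [0,1]
Step 2: P(v >= r) = (1 - 2/5)/1 = 3/5
Step 3: Expected revenue = r * P(v >= r) = 2/5 * 3/5
Step 4: Revenue = 6/25

6/25


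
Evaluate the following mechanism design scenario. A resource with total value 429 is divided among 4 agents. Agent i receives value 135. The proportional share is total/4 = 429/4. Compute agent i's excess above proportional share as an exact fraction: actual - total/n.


Step 1: Proportional share = 429/4
Step 2: Agent's actual allocation = 135
Step 3: Excess = 135 - 429/4 = 111/4

111/4


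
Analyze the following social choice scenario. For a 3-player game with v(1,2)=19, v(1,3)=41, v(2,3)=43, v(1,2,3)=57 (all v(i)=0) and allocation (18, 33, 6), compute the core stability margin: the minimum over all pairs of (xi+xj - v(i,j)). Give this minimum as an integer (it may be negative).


Step 1: Slack for coalition (1,2): x1+x2 - v12 = 51 - 19 = 32
Step 2: Slack for coalition (1,3): x1+x3 - v13 = 24 - 41 = -17
Step 3: Slack for coalition (2,3): x2+x3 - v23 = 39 - 43 = -4
Step 4: Minimum slack = min(32, -17, -4) = -17, attained by (1,3); coalition (1,3) can block (slack < 0), so the allocation is not in the core

-17


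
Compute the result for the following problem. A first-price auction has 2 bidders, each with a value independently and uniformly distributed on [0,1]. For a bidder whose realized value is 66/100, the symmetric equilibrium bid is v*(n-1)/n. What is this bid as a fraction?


Step 1: The symmetric BNE bidding function is b(v) = v * (n-1) / n
Step 2: Substitute v = 33/50 and n = 2
Step 3: b = 33/50 * 1/2
Step 4: b = 33/100

33/100


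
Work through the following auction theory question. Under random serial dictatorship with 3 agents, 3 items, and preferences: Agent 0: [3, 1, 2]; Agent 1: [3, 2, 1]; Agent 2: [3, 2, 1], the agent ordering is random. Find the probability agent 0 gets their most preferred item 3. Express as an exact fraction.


Step 1: Agent 0 wants item 3
Step 2: There are 6 possible orderings of agents
Step 3: In 2 orderings, agent 0 gets item 3
Step 4: Probability = 2/6 = 1/3

1/3


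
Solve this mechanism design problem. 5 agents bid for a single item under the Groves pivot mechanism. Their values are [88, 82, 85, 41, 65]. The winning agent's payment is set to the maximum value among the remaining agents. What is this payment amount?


Step 1: The efficient winner is agent 0 with value 88
Step 2: Other agents' values: [82, 85, 41, 65]
Step 3: Pivot payment = max(others) = 85
Step 4: The winner pays 85

85


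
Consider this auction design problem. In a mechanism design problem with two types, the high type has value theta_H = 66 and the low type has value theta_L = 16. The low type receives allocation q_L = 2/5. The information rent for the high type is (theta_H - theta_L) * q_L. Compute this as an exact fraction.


Step 1: theta_H - theta_L = 66 - 16 = 50
Step 2: Information rent = (theta_H - theta_L) * q_L
Step 3: = 50 * 2/5
Step 4: = 20

20


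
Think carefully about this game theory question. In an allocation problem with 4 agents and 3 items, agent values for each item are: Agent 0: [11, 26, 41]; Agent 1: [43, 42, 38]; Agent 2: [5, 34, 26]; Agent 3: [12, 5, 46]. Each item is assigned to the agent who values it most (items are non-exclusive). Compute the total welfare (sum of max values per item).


Step 1: For each item, find the maximum value among all agents.
Step 2: Item 0 -> Agent 1 (value 43)
Step 3: Item 1 -> Agent 1 (value 42)
Step 4: Item 2 -> Agent 3 (value 46)
Step 5: Total welfare = 43 + 42 + 46 = 131

131


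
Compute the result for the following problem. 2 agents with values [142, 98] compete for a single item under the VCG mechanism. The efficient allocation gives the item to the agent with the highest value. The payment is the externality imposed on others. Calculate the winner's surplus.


Step 1: The winner is the agent with the highest value: agent 0 with value 142
Step 2: Values of other agents: [98]
Step 3: VCG payment = max of others' values = 98
Step 4: Surplus = 142 - 98 = 44

44


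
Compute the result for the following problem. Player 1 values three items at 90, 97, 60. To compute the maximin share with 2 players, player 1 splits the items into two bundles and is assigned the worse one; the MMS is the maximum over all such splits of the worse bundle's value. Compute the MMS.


Step 1: Item values = 90, 97, 60
Step 2: Enumerate all 2-bundle partitions and take the smaller bundle:
  Partition 1: {90} vs {97,60} -> bundles 90, 157; min = 90
  Partition 2: {97} vs {90,60} -> bundles 97, 150; min = 97
  Partition 3: {60} vs {90,97} -> bundles 60, 187; min = 60
Step 3: MMS = max(90, 97, 60) = 97

97


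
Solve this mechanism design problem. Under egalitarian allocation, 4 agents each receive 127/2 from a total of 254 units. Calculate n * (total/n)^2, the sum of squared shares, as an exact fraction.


Step 1: Each agent's share = 254/4 = 127/2
Step 2: Square of each share = (127/2)^2 = 16129/4
Step 3: Sum of squares = 4 * 16129/4 = 16129

16129


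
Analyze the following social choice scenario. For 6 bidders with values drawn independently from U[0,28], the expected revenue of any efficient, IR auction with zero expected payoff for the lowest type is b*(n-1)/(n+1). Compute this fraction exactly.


Step 1: By Revenue Equivalence, expected revenue = b*(n-1)/(n+1)
Step 2: Substituting n = 6, b = 28
Step 3: Revenue = 28*(6-1)/(6+1) = 28*5/7
Step 4: Revenue = 140/7 = 20

20


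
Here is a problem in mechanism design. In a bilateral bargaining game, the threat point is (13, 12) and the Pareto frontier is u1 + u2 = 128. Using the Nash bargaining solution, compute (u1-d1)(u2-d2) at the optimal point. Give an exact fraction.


Step 1: The Nash solution splits surplus symmetrically above the disagreement point
Step 2: u1 = (total + d1 - d2)/2 = (128 + 13 - 12)/2 = 129/2
Step 3: u2 = (total - d1 + d2)/2 = (128 - 13 + 12)/2 = 127/2
Step 4: Nash product = (129/2 - 13) * (127/2 - 12)
Step 5: = 103/2 * 103/2 = 10609/4

10609/4


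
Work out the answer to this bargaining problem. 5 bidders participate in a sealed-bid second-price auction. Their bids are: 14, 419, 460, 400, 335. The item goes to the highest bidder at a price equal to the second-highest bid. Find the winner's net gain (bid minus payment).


Step 1: Sort bids in descending order: 460, 419, 400, 335, 14
Step 2: The winning bid is the highest: 460
Step 3: The payment equals the second-highest bid: 419
Step 4: Surplus = winner's bid - payment = 460 - 419 = 41

41


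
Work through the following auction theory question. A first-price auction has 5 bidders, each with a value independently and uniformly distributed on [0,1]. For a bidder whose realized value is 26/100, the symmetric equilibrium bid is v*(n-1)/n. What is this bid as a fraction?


Step 1: The symmetric BNE bidding function is b(v) = v * (n-1) / n
Step 2: Substitute v = 13/50 and n = 5
Step 3: b = 13/50 * 4/5
Step 4: b = 26/125

26/125


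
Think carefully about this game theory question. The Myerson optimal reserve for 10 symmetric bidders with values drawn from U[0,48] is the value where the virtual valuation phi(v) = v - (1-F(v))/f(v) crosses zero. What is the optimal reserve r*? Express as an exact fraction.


Step 1: For U[0,48], F(v) = v/48 and f(v) = 1/48
Step 2: phi(v) = v - (1 - v/48)/(1/48) = v - (48 - v) = 2v - 48
Step 3: Set phi(r*) = 0: 2r* - 48 = 0
Step 4: r* = 48/2 = 24 (the number of bidders n = 10 does not enter)

24


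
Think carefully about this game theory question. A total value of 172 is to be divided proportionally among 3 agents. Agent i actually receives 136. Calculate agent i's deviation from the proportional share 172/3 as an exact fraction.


Step 1: Proportional share = 172/3
Step 2: Agent's actual allocation = 136
Step 3: Excess = 136 - 172/3 = 236/3

236/3


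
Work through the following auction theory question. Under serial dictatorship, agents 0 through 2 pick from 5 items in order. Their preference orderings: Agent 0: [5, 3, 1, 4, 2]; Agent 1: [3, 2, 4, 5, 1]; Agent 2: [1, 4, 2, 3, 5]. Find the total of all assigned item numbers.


Step 1: Agent 0 picks item 5
Step 2: Agent 1 picks item 3
Step 3: Agent 2 picks item 1
Step 4: Sum = 5 + 3 + 1 = 9

9


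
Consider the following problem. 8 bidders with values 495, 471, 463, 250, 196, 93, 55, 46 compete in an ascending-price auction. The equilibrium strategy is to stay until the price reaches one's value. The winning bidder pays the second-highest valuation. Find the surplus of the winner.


Step 1: Identify the highest value: 495
Step 2: Identify the second-highest value: 471
Step 3: The final price = second-highest value = 471
Step 4: Surplus = 495 - 471 = 24

24


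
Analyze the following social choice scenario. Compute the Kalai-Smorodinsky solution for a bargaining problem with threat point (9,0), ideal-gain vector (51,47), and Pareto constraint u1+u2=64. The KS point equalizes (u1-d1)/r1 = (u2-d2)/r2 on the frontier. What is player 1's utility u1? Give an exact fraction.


Step 1: At the KS point, (u1-d1)/r1 = (u2-d2)/r2 = t and u1+u2 = 64
Step 2: u1 = d1 + r1*t and u2 = d2 + r2*t, so (d1 + r1*t) + (d2 + r2*t) = 64
Step 3: t = (64 - 9 - 0)/(51 + 47) = 55/98
Step 4: u1 = d1 + r1*t = 9 + 51 * 55/98 = 3687/98
Step 5: (Check: u2 = d2 + r2*t = 2585/98; u1+u2 = 3687/98 + 2585/98 = 64, on the frontier.)

3687/98


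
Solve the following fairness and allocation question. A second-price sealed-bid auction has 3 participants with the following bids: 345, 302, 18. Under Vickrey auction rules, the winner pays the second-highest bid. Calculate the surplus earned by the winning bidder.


Step 1: Sort bids in descending order: 345, 302, 18
Step 2: The winning bid is the highest: 345
Step 3: The payment equals the second-highest bid: 302
Step 4: Surplus = winner's bid - payment = 345 - 302 = 43

43


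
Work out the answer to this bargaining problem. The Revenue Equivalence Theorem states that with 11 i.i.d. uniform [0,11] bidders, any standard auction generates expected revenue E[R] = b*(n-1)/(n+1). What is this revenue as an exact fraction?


Step 1: By Revenue Equivalence, expected revenue = b*(n-1)/(n+1)
Step 2: Substituting n = 11, b = 11
Step 3: Revenue = 11*(11-1)/(11+1) = 11*10/12
Step 4: Revenue = 110/12 = 55/6

55/6


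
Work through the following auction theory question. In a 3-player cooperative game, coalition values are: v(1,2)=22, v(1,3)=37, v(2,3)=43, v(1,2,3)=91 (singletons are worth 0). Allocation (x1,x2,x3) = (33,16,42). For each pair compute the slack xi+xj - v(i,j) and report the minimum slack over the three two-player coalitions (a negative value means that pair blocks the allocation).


Step 1: Slack for coalition (1,2): x1+x2 - v12 = 49 - 22 = 27
Step 2: Slack for coalition (1,3): x1+x3 - v13 = 75 - 37 = 38
Step 3: Slack for coalition (2,3): x2+x3 - v23 = 58 - 43 = 15
Step 4: Minimum slack = min(27, 38, 15) = 15, attained by (2,3); no pair can gain by deviating, so the allocation is in the core

15


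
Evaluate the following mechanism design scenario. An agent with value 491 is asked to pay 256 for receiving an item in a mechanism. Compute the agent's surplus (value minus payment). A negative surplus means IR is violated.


Step 1: Surplus = value - payment = 491 - 256 = 235
Step 2: IR is satisfied (surplus >= 0)

235


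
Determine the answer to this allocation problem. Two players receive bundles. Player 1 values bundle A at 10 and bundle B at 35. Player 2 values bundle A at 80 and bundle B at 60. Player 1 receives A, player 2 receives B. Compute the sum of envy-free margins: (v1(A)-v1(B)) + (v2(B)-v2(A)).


Step 1: Player 1's margin = v1(A) - v1(B) = 10 - 35 = -25
Step 2: Player 2's margin = v2(B) - v2(A) = 60 - 80 = -20
Step 3: Total margin = -25 + -20 = -45

-45


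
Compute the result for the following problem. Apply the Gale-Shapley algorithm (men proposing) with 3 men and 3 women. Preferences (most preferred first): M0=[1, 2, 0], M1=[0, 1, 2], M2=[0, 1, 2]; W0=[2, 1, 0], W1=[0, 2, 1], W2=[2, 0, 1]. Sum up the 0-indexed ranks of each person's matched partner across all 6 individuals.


Step 1: Run Gale-Shapley (men propose, women hold best offer):
  M0 proposes to W1; she accepts
  M1 proposes to W0; she accepts
  M2 proposes to W0; she switches from M1
  M1 proposes to W1; rejected
  M1 proposes to W2; she accepts
Step 2: Final matching: W0-M2, W1-M0, W2-M1
Step 3: 0-indexed ranks (man's rank of his match, then woman's): 0 + 0 + 0 + 0 + 2 + 2
Step 4: Total rank sum = 4

4


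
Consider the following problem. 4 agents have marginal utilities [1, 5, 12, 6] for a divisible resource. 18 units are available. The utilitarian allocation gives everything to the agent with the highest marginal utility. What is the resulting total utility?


Step 1: The marginal utilities are [1, 5, 12, 6]
Step 2: The highest marginal utility is 12
Step 3: All 18 units go to that agent
Step 4: Total utility = 12 * 18 = 216

216


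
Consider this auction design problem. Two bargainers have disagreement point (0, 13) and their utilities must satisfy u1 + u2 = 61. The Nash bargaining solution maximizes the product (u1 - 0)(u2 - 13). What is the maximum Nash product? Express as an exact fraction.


Step 1: The Nash solution splits surplus symmetrically above the disagreement point
Step 2: u1 = (total + d1 - d2)/2 = (61 + 0 - 13)/2 = 24
Step 3: u2 = (total - d1 + d2)/2 = (61 - 0 + 13)/2 = 37
Step 4: Nash product = (24 - 0) * (37 - 13)
Step 5: = 24 * 24 = 576

576


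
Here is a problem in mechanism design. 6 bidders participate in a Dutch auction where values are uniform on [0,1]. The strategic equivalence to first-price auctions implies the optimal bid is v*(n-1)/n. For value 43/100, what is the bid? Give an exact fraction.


Step 1: Dutch auctions are strategically equivalent to first-price auctions
Step 2: The equilibrium bid is b(v) = v*(n-1)/n
Step 3: b = 43/100 * 5/6
Step 4: b = 43/120

43/120


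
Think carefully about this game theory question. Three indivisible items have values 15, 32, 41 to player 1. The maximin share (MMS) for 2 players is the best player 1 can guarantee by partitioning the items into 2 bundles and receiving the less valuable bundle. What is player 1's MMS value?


Step 1: Item values = 15, 32, 41
Step 2: Enumerate all 2-bundle partitions and take the smaller bundle:
  Partition 1: {15} vs {32,41} -> bundles 15, 73; min = 15
  Partition 2: {32} vs {15,41} -> bundles 32, 56; min = 32
  Partition 3: {41} vs {15,32} -> bundles 41, 47; min = 41
Step 3: MMS = max(15, 32, 41) = 41

41


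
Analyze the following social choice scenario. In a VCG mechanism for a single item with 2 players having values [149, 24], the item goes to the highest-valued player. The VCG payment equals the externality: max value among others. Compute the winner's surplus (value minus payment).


Step 1: The winner is the agent with the highest value: agent 0 with value 149
Step 2: Values of other agents: [24]
Step 3: VCG payment = max of others' values = 24
Step 4: Surplus = 149 - 24 = 125

125


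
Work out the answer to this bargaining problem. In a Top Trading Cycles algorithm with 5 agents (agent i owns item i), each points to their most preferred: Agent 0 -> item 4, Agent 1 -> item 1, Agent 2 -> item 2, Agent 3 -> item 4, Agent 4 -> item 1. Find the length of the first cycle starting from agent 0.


Step 1: Trace the pointer graph from agent 0: 0 -> 4 -> 1 -> 1
Step 2: A cycle is detected when we revisit agent 1
Step 3: The cycle is: 1 -> 1
Step 4: Cycle length = 1

1


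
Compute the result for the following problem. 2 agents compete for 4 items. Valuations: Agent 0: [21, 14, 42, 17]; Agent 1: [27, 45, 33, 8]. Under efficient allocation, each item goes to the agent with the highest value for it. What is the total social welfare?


Step 1: For each item, find the maximum value among all agents.
Step 2: Item 0 -> Agent 1 (value 27)
Step 3: Item 1 -> Agent 1 (value 45)
Step 4: Item 2 -> Agent 0 (value 42)
Step 5: Item 3 -> Agent 0 (value 17)
Step 6: Total welfare = 27 + 45 + 42 + 17 = 131

131


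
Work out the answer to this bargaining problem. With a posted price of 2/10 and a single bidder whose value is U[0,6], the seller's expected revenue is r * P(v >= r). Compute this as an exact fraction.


Step 1: Posted price r = 1/5, value support [0,6]
Step 2: P(v >= r) = (6 - 1/5)/6 = 29/30
Step 3: Expected revenue = r * P(v >= r) = 1/5 * 29/30
Step 4: Revenue = 29/150

29/150


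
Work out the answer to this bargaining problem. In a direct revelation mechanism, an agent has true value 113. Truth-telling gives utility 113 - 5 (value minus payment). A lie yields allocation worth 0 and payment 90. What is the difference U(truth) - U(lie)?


Step 1: U(truth) = value - payment = 113 - 5 = 108
Step 2: U(lie) = allocation - payment = 0 - 90 = -90
Step 3: IC gap = 108 - (-90) = 198

198


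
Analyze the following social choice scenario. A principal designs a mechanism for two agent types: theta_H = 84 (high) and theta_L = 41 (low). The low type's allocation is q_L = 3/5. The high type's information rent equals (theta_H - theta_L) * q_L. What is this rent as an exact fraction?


Step 1: theta_H - theta_L = 84 - 41 = 43
Step 2: Information rent = (theta_H - theta_L) * q_L
Step 3: = 43 * 3/5
Step 4: = 129/5

129/5


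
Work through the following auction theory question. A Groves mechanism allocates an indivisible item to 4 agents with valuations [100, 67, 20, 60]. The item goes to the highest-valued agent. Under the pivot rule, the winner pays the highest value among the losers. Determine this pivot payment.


Step 1: The efficient winner is agent 0 with value 100
Step 2: Other agents' values: [67, 20, 60]
Step 3: Pivot payment = max(others) = 67
Step 4: The winner pays 67

67


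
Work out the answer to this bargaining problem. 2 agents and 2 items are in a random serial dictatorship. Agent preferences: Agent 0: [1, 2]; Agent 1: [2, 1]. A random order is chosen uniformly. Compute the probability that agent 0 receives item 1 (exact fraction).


Step 1: Agent 0 wants item 1
Step 2: There are 2 possible orderings of agents
Step 3: In 2 orderings, agent 0 gets item 1
Step 4: Probability = 2/2 = 1

1


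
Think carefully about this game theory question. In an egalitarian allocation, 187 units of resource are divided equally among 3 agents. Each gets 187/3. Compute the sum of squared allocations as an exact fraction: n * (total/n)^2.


Step 1: Each agent's share = 187/3
Step 2: Square of each share = (187/3)^2 = 34969/9
Step 3: Sum of squares = 3 * 34969/9 = 34969/3

34969/3


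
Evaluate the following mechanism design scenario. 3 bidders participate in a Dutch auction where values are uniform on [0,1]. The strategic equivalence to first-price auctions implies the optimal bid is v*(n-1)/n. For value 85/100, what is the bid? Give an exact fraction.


Step 1: Dutch auctions are strategically equivalent to first-price auctions
Step 2: The equilibrium bid is b(v) = v*(n-1)/n
Step 3: b = 17/20 * 2/3
Step 4: b = 17/30

17/30


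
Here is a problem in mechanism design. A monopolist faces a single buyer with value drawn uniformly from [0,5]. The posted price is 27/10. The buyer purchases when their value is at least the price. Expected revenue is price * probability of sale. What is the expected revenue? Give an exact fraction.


Step 1: Posted price r = 27/10, value support [0,5]
Step 2: P(v >= r) = (5 - 27/10)/5 = 23/50
Step 3: Expected revenue = r * P(v >= r) = 27/10 * 23/50
Step 4: Revenue = 621/500

621/500


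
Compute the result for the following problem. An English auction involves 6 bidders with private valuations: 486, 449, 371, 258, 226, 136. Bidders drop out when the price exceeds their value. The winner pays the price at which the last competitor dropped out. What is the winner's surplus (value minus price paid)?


Step 1: Identify the highest value: 486
Step 2: Identify the second-highest value: 449
Step 3: The final price = second-highest value = 449
Step 4: Surplus = 486 - 449 = 37

37


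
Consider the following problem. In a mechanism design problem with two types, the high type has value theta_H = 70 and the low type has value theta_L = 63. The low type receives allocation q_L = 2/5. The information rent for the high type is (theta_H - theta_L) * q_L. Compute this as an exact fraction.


Step 1: theta_H - theta_L = 70 - 63 = 7
Step 2: Information rent = (theta_H - theta_L) * q_L
Step 3: = 7 * 2/5
Step 4: = 14/5

14/5


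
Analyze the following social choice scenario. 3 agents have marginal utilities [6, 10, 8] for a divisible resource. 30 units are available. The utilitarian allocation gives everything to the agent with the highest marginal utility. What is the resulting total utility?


Step 1: The marginal utilities are [6, 10, 8]
Step 2: The highest marginal utility is 10
Step 3: All 30 units go to that agent
Step 4: Total utility = 10 * 30 = 300

300


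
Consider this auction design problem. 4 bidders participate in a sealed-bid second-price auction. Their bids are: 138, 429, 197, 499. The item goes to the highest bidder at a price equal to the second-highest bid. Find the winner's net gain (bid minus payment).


Step 1: Sort bids in descending order: 499, 429, 197, 138
Step 2: The winning bid is the highest: 499
Step 3: The payment equals the second-highest bid: 429
Step 4: Surplus = winner's bid - payment = 499 - 429 = 70

70


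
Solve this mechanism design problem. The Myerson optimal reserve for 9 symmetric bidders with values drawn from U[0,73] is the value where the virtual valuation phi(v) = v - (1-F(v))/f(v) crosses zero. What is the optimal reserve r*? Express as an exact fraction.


Step 1: For U[0,73], F(v) = v/73 and f(v) = 1/73
Step 2: phi(v) = v - (1 - v/73)/(1/73) = v - (73 - v) = 2v - 73
Step 3: Set phi(r*) = 0: 2r* - 73 = 0
Step 4: r* = 73/2 (the number of bidders n = 9 does not enter)

73/2


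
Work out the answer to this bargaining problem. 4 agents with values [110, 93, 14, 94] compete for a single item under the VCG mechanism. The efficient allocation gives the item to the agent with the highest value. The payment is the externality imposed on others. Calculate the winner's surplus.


Step 1: The winner is the agent with the highest value: agent 0 with value 110
Step 2: Values of other agents: [93, 14, 94]
Step 3: VCG payment = max of others' values = 94
Step 4: Surplus = 110 - 94 = 16

16


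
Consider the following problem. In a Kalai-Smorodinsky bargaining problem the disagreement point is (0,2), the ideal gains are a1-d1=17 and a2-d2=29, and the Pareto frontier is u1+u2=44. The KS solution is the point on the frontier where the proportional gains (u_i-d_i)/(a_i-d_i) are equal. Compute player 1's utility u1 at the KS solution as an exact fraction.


Step 1: At the KS point, (u1-d1)/r1 = (u2-d2)/r2 = t and u1+u2 = 44
Step 2: u1 = d1 + r1*t and u2 = d2 + r2*t, so (d1 + r1*t) + (d2 + r2*t) = 44
Step 3: t = (44 - 0 - 2)/(17 + 29) = 42/46 = 21/23
Step 4: u1 = d1 + r1*t = 0 + 17 * 21/23 = 357/23
Step 5: (Check: u2 = d2 + r2*t = 655/23; u1+u2 = 357/23 + 655/23 = 44, on the frontier.)

357/23


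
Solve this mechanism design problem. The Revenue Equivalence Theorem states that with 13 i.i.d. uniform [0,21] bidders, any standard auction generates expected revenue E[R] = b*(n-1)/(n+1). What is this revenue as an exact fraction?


Step 1: By Revenue Equivalence, expected revenue = b*(n-1)/(n+1)
Step 2: Substituting n = 13, b = 21
Step 3: Revenue = 21*(13-1)/(13+1) = 21*12/14
Step 4: Revenue = 252/14 = 18

18


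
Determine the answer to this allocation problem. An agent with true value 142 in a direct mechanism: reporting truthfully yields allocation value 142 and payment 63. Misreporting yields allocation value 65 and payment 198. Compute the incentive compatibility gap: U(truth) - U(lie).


Step 1: U(truth) = value - payment = 142 - 63 = 79
Step 2: U(lie) = allocation - payment = 65 - 198 = -133
Step 3: IC gap = 79 - (-133) = 212

212


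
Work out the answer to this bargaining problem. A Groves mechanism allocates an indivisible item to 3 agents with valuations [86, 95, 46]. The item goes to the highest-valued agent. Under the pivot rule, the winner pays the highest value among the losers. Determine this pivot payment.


Step 1: The efficient winner is agent 1 with value 95
Step 2: Other agents' values: [86, 46]
Step 3: Pivot payment = max(others) = 86
Step 4: The winner pays 86

86


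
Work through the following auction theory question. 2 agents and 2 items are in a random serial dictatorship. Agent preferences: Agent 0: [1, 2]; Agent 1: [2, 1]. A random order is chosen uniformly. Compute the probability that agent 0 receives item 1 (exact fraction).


Step 1: Agent 0 wants item 1
Step 2: There are 2 possible orderings of agents
Step 3: In 2 orderings, agent 0 gets item 1
Step 4: Probability = 2/2 = 1

1


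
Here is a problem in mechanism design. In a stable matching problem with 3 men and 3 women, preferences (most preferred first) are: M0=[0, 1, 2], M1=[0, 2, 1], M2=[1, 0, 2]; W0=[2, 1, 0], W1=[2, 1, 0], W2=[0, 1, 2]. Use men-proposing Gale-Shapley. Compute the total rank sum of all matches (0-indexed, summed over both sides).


Step 1: Run Gale-Shapley (men propose, women hold best offer):
  M0 proposes to W0; she accepts
  M1 proposes to W0; she switches from M0
  M2 proposes to W1; she accepts
  M0 proposes to W1; rejected
  M0 proposes to W2; she accepts
Step 2: Final matching: W0-M1, W1-M2, W2-M0
Step 3: 0-indexed ranks (man's rank of his match, then woman's): 0 + 1 + 0 + 0 + 2 + 0
Step 4: Total rank sum = 3

3


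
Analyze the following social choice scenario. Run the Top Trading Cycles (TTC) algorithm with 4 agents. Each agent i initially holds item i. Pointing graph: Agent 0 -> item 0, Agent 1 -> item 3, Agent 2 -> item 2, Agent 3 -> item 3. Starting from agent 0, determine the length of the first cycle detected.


Step 1: Trace the pointer graph from agent 0: 0 -> 0
Step 2: A cycle is detected when we revisit agent 0
Step 3: The cycle is: 0 -> 0
Step 4: Cycle length = 1

1


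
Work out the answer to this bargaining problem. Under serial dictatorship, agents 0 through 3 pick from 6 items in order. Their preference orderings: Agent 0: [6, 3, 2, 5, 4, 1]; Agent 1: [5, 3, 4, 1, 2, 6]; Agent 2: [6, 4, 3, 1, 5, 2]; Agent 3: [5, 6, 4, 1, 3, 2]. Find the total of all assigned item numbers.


Step 1: Agent 0 picks item 6
Step 2: Agent 1 picks item 5
Step 3: Agent 2 picks item 4
Step 4: Agent 3 picks item 1
Step 5: Sum = 6 + 5 + 4 + 1 = 16

16


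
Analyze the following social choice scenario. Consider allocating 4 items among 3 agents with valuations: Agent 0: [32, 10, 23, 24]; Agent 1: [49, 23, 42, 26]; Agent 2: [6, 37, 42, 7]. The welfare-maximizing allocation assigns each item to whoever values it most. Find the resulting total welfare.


Step 1: For each item, find the maximum value among all agents.
Step 2: Item 0 -> Agent 1 (value 49)
Step 3: Item 1 -> Agent 2 (value 37)
Step 4: Item 2 -> Agent 1 (value 42)
Step 5: Item 3 -> Agent 1 (value 26)
Step 6: Total welfare = 49 + 37 + 42 + 26 = 154

154


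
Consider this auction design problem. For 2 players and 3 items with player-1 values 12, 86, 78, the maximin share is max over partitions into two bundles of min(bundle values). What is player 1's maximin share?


Step 1: Item values = 12, 86, 78
Step 2: Enumerate all 2-bundle partitions and take the smaller bundle:
  Partition 1: {12} vs {86,78} -> bundles 12, 164; min = 12
  Partition 2: {86} vs {12,78} -> bundles 86, 90; min = 86
  Partition 3: {78} vs {12,86} -> bundles 78, 98; min = 78
Step 3: MMS = max(12, 86, 78) = 86

86


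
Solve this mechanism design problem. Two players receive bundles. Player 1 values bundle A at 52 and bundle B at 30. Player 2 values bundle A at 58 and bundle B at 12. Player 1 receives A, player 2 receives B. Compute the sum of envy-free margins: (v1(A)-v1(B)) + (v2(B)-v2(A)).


Step 1: Player 1's margin = v1(A) - v1(B) = 52 - 30 = 22
Step 2: Player 2's margin = v2(B) - v2(A) = 12 - 58 = -46
Step 3: Total margin = 22 + -46 = -24

-24


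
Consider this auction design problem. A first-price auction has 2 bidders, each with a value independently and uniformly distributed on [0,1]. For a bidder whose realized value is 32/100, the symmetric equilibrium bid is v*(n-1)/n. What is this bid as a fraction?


Step 1: The symmetric BNE bidding function is b(v) = v * (n-1) / n
Step 2: Substitute v = 8/25 and n = 2
Step 3: b = 8/25 * 1/2
Step 4: b = 4/25

4/25


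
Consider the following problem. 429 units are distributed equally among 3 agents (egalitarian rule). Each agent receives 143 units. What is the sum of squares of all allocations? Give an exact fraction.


Step 1: Each agent's share = 429/3 = 143
Step 2: Square of each share = (143)^2 = 20449
Step 3: Sum of squares = 3 * 20449 = 61347

61347


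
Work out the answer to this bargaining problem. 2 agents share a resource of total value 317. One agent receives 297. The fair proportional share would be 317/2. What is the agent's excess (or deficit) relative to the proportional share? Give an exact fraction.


Step 1: Proportional share = 317/2
Step 2: Agent's actual allocation = 297
Step 3: Excess = 297 - 317/2 = 277/2

277/2


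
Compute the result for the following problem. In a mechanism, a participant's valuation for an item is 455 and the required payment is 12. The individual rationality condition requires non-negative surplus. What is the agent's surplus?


Step 1: Surplus = value - payment = 455 - 12 = 443
Step 2: IR is satisfied (surplus >= 0)

443


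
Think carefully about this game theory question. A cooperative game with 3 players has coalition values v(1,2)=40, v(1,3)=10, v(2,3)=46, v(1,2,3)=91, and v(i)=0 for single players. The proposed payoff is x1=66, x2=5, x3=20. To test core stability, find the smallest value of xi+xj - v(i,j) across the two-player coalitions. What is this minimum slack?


Step 1: Slack for coalition (1,2): x1+x2 - v12 = 71 - 40 = 31
Step 2: Slack for coalition (1,3): x1+x3 - v13 = 86 - 10 = 76
Step 3: Slack for coalition (2,3): x2+x3 - v23 = 25 - 46 = -21
Step 4: Minimum slack = min(31, 76, -21) = -21, attained by (2,3); coalition (2,3) can block (slack < 0), so the allocation is not in the core

-21


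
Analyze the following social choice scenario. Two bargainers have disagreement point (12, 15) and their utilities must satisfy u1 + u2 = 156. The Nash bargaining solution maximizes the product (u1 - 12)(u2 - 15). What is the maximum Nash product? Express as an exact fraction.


Step 1: The Nash solution splits surplus symmetrically above the disagreement point
Step 2: u1 = (total + d1 - d2)/2 = (156 + 12 - 15)/2 = 153/2
Step 3: u2 = (total - d1 + d2)/2 = (156 - 12 + 15)/2 = 159/2
Step 4: Nash product = (153/2 - 12) * (159/2 - 15)
Step 5: = 129/2 * 129/2 = 16641/4

16641/4


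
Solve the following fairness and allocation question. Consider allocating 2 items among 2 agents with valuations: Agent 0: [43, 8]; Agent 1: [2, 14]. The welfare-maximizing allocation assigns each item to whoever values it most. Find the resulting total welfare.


Step 1: For each item, find the maximum value among all agents.
Step 2: Item 0 -> Agent 0 (value 43)
Step 3: Item 1 -> Agent 1 (value 14)
Step 4: Total welfare = 43 + 14 = 57

57


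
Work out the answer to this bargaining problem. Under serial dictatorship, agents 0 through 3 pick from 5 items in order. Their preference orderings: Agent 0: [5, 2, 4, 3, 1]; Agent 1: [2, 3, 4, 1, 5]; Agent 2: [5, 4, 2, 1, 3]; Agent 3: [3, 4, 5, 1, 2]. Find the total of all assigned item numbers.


Step 1: Agent 0 picks item 5
Step 2: Agent 1 picks item 2
Step 3: Agent 2 picks item 4
Step 4: Agent 3 picks item 3
Step 5: Sum = 5 + 2 + 4 + 3 = 14

14


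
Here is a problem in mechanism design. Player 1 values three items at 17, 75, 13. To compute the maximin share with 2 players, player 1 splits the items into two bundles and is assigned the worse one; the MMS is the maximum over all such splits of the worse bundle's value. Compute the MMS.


Step 1: Item values = 17, 75, 13
Step 2: Enumerate all 2-bundle partitions and take the smaller bundle:
  Partition 1: {17} vs {75,13} -> bundles 17, 88; min = 17
  Partition 2: {75} vs {17,13} -> bundles 75, 30; min = 30
  Partition 3: {13} vs {17,75} -> bundles 13, 92; min = 13
Step 3: MMS = max(17, 30, 13) = 30

30


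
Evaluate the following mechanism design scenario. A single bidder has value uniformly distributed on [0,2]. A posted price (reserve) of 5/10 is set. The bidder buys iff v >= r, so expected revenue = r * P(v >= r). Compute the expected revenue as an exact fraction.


Step 1: Posted price r = 1/2, value support [0,2]
Step 2: P(v >= r) = (2 - 1/2)/2 = 3/4
Step 3: Expected revenue = r * P(v >= r) = 1/2 * 3/4
Step 4: Revenue = 3/8

3/8


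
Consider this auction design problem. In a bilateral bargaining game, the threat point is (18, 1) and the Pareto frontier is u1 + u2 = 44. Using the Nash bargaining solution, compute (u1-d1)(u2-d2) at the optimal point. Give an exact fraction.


Step 1: The Nash solution splits surplus symmetrically above the disagreement point
Step 2: u1 = (total + d1 - d2)/2 = (44 + 18 - 1)/2 = 61/2
Step 3: u2 = (total - d1 + d2)/2 = (44 - 18 + 1)/2 = 27/2
Step 4: Nash product = (61/2 - 18) * (27/2 - 1)
Step 5: = 25/2 * 25/2 = 625/4

625/4


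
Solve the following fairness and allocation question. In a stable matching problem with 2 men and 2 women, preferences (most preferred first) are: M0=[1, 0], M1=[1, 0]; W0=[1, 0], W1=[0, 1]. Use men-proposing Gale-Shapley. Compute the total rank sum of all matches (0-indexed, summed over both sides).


Step 1: Run Gale-Shapley (men propose, women hold best offer):
  M0 proposes to W1; she accepts
  M1 proposes to W1; rejected
  M1 proposes to W0; she accepts
Step 2: Final matching: W0-M1, W1-M0
Step 3: 0-indexed ranks (man's rank of his match, then woman's): 1 + 0 + 0 + 0
Step 4: Total rank sum = 1

1


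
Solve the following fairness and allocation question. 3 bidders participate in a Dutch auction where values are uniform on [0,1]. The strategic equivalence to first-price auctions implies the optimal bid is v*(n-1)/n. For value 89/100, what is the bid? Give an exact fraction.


Step 1: Dutch auctions are strategically equivalent to first-price auctions
Step 2: The equilibrium bid is b(v) = v*(n-1)/n
Step 3: b = 89/100 * 2/3
Step 4: b = 89/150

89/150


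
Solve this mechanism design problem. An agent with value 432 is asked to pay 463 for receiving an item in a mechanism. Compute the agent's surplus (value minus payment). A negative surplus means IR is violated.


Step 1: Surplus = value - payment = 432 - 463 = -31
Step 2: IR is violated (surplus < 0)

-31


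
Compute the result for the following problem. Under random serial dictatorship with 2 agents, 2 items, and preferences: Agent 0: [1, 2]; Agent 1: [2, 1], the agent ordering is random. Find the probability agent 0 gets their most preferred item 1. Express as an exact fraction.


Step 1: Agent 0 wants item 1
Step 2: There are 2 possible orderings of agents
Step 3: In 2 orderings, agent 0 gets item 1
Step 4: Probability = 2/2 = 1

1


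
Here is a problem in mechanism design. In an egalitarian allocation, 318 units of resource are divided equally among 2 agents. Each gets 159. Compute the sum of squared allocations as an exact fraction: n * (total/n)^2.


Step 1: Each agent's share = 318/2 = 159
Step 2: Square of each share = (159)^2 = 25281
Step 3: Sum of squares = 2 * 25281 = 50562

50562


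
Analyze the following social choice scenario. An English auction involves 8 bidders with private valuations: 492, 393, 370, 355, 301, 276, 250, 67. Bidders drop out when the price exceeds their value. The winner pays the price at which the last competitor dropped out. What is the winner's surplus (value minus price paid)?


Step 1: Identify the highest value: 492
Step 2: Identify the second-highest value: 393
Step 3: The final price = second-highest value = 393
Step 4: Surplus = 492 - 393 = 99

99
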